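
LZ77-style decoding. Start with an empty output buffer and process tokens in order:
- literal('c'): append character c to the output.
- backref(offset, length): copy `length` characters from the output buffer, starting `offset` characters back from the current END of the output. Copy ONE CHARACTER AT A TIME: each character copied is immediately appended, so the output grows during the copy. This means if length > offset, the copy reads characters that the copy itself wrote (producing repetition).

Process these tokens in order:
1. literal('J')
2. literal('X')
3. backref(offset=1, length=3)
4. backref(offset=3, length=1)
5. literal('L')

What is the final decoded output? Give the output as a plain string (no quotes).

Answer: JXXXXXL

Derivation:
Token 1: literal('J'). Output: "J"
Token 2: literal('X'). Output: "JX"
Token 3: backref(off=1, len=3) (overlapping!). Copied 'XXX' from pos 1. Output: "JXXXX"
Token 4: backref(off=3, len=1). Copied 'X' from pos 2. Output: "JXXXXX"
Token 5: literal('L'). Output: "JXXXXXL"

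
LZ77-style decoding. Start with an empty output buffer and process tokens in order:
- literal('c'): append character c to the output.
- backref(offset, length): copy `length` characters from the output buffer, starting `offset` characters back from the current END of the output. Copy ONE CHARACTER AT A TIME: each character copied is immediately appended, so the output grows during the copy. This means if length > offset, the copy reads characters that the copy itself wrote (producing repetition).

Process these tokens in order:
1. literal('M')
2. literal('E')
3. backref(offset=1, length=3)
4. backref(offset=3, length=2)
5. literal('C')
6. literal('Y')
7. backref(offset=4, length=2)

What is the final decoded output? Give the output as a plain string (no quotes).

Answer: MEEEEEECYEE

Derivation:
Token 1: literal('M'). Output: "M"
Token 2: literal('E'). Output: "ME"
Token 3: backref(off=1, len=3) (overlapping!). Copied 'EEE' from pos 1. Output: "MEEEE"
Token 4: backref(off=3, len=2). Copied 'EE' from pos 2. Output: "MEEEEEE"
Token 5: literal('C'). Output: "MEEEEEEC"
Token 6: literal('Y'). Output: "MEEEEEECY"
Token 7: backref(off=4, len=2). Copied 'EE' from pos 5. Output: "MEEEEEECYEE"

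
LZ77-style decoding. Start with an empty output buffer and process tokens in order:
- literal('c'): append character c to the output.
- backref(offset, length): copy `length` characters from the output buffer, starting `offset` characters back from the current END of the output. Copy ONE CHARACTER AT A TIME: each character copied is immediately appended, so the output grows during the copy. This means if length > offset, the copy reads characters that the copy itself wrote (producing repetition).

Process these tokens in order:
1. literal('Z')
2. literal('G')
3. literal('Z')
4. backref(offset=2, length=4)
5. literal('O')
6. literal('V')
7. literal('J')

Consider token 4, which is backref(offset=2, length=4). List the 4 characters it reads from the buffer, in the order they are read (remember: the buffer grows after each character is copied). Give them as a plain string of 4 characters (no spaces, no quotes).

Token 1: literal('Z'). Output: "Z"
Token 2: literal('G'). Output: "ZG"
Token 3: literal('Z'). Output: "ZGZ"
Token 4: backref(off=2, len=4). Buffer before: "ZGZ" (len 3)
  byte 1: read out[1]='G', append. Buffer now: "ZGZG"
  byte 2: read out[2]='Z', append. Buffer now: "ZGZGZ"
  byte 3: read out[3]='G', append. Buffer now: "ZGZGZG"
  byte 4: read out[4]='Z', append. Buffer now: "ZGZGZGZ"

Answer: GZGZ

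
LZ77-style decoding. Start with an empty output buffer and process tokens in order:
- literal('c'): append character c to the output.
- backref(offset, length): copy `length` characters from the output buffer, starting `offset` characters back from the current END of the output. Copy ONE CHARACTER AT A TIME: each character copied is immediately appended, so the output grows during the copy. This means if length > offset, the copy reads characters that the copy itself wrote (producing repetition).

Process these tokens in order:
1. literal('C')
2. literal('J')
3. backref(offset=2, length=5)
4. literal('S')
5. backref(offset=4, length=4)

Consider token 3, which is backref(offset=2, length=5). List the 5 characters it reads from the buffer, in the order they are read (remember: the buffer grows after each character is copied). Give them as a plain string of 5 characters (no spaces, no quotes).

Token 1: literal('C'). Output: "C"
Token 2: literal('J'). Output: "CJ"
Token 3: backref(off=2, len=5). Buffer before: "CJ" (len 2)
  byte 1: read out[0]='C', append. Buffer now: "CJC"
  byte 2: read out[1]='J', append. Buffer now: "CJCJ"
  byte 3: read out[2]='C', append. Buffer now: "CJCJC"
  byte 4: read out[3]='J', append. Buffer now: "CJCJCJ"
  byte 5: read out[4]='C', append. Buffer now: "CJCJCJC"

Answer: CJCJC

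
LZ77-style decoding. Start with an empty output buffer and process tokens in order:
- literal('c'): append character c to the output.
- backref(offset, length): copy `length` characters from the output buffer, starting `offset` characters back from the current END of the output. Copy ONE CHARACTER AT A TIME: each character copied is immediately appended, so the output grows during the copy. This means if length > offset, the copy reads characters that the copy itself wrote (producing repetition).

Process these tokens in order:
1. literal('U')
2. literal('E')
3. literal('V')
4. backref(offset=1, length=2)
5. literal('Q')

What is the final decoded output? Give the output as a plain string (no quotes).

Token 1: literal('U'). Output: "U"
Token 2: literal('E'). Output: "UE"
Token 3: literal('V'). Output: "UEV"
Token 4: backref(off=1, len=2) (overlapping!). Copied 'VV' from pos 2. Output: "UEVVV"
Token 5: literal('Q'). Output: "UEVVVQ"

Answer: UEVVVQ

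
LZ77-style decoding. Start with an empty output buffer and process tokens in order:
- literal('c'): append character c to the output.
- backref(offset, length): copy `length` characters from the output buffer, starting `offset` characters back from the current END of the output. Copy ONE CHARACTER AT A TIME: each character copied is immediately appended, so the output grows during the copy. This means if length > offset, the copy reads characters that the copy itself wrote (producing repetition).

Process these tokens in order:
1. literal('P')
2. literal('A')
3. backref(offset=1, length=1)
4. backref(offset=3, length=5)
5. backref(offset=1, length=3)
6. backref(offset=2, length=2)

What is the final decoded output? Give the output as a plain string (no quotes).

Token 1: literal('P'). Output: "P"
Token 2: literal('A'). Output: "PA"
Token 3: backref(off=1, len=1). Copied 'A' from pos 1. Output: "PAA"
Token 4: backref(off=3, len=5) (overlapping!). Copied 'PAAPA' from pos 0. Output: "PAAPAAPA"
Token 5: backref(off=1, len=3) (overlapping!). Copied 'AAA' from pos 7. Output: "PAAPAAPAAAA"
Token 6: backref(off=2, len=2). Copied 'AA' from pos 9. Output: "PAAPAAPAAAAAA"

Answer: PAAPAAPAAAAAA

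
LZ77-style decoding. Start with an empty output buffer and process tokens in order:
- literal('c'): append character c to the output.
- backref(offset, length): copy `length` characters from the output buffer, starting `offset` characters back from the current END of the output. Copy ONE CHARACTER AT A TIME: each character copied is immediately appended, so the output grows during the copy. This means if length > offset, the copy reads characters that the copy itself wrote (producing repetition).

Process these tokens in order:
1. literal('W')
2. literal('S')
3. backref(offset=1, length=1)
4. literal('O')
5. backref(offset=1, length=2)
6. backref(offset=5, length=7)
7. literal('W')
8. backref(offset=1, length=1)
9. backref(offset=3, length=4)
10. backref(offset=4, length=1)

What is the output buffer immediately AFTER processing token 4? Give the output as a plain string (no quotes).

Answer: WSSO

Derivation:
Token 1: literal('W'). Output: "W"
Token 2: literal('S'). Output: "WS"
Token 3: backref(off=1, len=1). Copied 'S' from pos 1. Output: "WSS"
Token 4: literal('O'). Output: "WSSO"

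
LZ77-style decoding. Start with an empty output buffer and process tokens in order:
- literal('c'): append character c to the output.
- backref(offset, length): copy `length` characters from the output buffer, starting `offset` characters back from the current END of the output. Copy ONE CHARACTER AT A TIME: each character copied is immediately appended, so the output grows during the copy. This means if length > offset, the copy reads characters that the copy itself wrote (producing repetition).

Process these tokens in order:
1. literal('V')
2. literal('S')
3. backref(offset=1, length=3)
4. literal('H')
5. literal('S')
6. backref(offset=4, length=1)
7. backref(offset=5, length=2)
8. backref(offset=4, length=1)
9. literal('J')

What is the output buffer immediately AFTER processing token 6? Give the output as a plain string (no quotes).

Answer: VSSSSHSS

Derivation:
Token 1: literal('V'). Output: "V"
Token 2: literal('S'). Output: "VS"
Token 3: backref(off=1, len=3) (overlapping!). Copied 'SSS' from pos 1. Output: "VSSSS"
Token 4: literal('H'). Output: "VSSSSH"
Token 5: literal('S'). Output: "VSSSSHS"
Token 6: backref(off=4, len=1). Copied 'S' from pos 3. Output: "VSSSSHSS"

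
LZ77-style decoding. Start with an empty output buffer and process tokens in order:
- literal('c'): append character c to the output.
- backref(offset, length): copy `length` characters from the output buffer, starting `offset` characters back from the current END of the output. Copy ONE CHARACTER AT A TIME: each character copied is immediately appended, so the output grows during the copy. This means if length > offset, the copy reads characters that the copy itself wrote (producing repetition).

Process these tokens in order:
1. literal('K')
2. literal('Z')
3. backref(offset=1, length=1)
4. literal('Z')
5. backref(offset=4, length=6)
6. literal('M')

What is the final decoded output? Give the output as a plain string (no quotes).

Token 1: literal('K'). Output: "K"
Token 2: literal('Z'). Output: "KZ"
Token 3: backref(off=1, len=1). Copied 'Z' from pos 1. Output: "KZZ"
Token 4: literal('Z'). Output: "KZZZ"
Token 5: backref(off=4, len=6) (overlapping!). Copied 'KZZZKZ' from pos 0. Output: "KZZZKZZZKZ"
Token 6: literal('M'). Output: "KZZZKZZZKZM"

Answer: KZZZKZZZKZM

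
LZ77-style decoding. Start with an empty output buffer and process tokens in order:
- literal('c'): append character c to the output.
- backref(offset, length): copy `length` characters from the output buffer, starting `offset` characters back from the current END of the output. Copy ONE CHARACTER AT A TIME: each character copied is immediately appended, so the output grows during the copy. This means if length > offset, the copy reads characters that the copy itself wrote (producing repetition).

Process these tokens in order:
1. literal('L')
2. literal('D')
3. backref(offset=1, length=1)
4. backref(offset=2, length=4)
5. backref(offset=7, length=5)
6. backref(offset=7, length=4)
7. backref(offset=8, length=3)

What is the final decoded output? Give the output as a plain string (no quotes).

Token 1: literal('L'). Output: "L"
Token 2: literal('D'). Output: "LD"
Token 3: backref(off=1, len=1). Copied 'D' from pos 1. Output: "LDD"
Token 4: backref(off=2, len=4) (overlapping!). Copied 'DDDD' from pos 1. Output: "LDDDDDD"
Token 5: backref(off=7, len=5). Copied 'LDDDD' from pos 0. Output: "LDDDDDDLDDDD"
Token 6: backref(off=7, len=4). Copied 'DDLD' from pos 5. Output: "LDDDDDDLDDDDDDLD"
Token 7: backref(off=8, len=3). Copied 'DDD' from pos 8. Output: "LDDDDDDLDDDDDDLDDDD"

Answer: LDDDDDDLDDDDDDLDDDD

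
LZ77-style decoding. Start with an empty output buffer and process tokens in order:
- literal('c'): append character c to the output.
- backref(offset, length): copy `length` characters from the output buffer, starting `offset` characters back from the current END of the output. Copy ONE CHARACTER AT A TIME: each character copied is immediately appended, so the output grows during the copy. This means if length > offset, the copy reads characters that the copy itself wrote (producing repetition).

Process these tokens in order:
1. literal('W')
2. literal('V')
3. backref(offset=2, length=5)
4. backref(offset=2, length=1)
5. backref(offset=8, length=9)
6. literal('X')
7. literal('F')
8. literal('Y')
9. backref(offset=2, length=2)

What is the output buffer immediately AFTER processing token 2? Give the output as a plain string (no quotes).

Token 1: literal('W'). Output: "W"
Token 2: literal('V'). Output: "WV"

Answer: WV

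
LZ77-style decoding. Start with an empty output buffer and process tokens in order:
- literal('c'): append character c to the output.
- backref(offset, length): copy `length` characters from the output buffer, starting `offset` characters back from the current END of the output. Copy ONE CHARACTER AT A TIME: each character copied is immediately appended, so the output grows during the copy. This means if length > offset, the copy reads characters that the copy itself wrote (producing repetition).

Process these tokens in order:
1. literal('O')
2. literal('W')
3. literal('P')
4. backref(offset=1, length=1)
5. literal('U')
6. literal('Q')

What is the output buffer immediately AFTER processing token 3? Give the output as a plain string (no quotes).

Token 1: literal('O'). Output: "O"
Token 2: literal('W'). Output: "OW"
Token 3: literal('P'). Output: "OWP"

Answer: OWP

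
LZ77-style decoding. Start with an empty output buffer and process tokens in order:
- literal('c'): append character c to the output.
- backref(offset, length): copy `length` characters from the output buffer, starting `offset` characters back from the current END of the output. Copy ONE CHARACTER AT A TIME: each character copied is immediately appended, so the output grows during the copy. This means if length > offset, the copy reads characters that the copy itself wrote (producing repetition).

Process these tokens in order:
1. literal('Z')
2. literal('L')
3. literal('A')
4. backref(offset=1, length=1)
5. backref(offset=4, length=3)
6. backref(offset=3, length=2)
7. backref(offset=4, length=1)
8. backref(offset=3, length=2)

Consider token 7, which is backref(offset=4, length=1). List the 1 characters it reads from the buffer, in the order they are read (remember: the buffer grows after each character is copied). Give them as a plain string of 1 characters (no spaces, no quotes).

Answer: L

Derivation:
Token 1: literal('Z'). Output: "Z"
Token 2: literal('L'). Output: "ZL"
Token 3: literal('A'). Output: "ZLA"
Token 4: backref(off=1, len=1). Copied 'A' from pos 2. Output: "ZLAA"
Token 5: backref(off=4, len=3). Copied 'ZLA' from pos 0. Output: "ZLAAZLA"
Token 6: backref(off=3, len=2). Copied 'ZL' from pos 4. Output: "ZLAAZLAZL"
Token 7: backref(off=4, len=1). Buffer before: "ZLAAZLAZL" (len 9)
  byte 1: read out[5]='L', append. Buffer now: "ZLAAZLAZLL"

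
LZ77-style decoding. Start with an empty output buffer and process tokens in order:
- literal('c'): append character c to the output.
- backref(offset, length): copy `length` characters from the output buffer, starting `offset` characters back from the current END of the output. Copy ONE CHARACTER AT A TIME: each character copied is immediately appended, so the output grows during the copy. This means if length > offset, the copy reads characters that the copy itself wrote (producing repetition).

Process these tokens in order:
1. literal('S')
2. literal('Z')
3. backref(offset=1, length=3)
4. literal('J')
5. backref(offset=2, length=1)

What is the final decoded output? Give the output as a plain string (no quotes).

Token 1: literal('S'). Output: "S"
Token 2: literal('Z'). Output: "SZ"
Token 3: backref(off=1, len=3) (overlapping!). Copied 'ZZZ' from pos 1. Output: "SZZZZ"
Token 4: literal('J'). Output: "SZZZZJ"
Token 5: backref(off=2, len=1). Copied 'Z' from pos 4. Output: "SZZZZJZ"

Answer: SZZZZJZ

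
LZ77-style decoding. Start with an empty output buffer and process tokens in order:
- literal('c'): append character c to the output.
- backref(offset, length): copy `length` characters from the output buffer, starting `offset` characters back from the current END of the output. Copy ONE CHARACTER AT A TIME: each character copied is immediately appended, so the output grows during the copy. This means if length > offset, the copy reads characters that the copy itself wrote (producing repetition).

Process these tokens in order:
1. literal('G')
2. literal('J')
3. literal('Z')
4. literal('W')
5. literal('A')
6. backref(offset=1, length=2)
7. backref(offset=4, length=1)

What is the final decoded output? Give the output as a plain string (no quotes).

Token 1: literal('G'). Output: "G"
Token 2: literal('J'). Output: "GJ"
Token 3: literal('Z'). Output: "GJZ"
Token 4: literal('W'). Output: "GJZW"
Token 5: literal('A'). Output: "GJZWA"
Token 6: backref(off=1, len=2) (overlapping!). Copied 'AA' from pos 4. Output: "GJZWAAA"
Token 7: backref(off=4, len=1). Copied 'W' from pos 3. Output: "GJZWAAAW"

Answer: GJZWAAAW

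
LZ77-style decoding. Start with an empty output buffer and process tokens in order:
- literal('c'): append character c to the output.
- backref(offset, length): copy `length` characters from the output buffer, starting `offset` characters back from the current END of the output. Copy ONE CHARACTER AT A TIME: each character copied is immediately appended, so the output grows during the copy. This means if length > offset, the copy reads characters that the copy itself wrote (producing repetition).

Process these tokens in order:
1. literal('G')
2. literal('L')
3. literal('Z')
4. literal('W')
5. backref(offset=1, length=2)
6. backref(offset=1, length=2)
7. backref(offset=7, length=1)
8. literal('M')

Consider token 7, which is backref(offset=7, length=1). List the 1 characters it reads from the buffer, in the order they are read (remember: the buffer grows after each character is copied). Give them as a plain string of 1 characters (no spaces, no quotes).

Answer: L

Derivation:
Token 1: literal('G'). Output: "G"
Token 2: literal('L'). Output: "GL"
Token 3: literal('Z'). Output: "GLZ"
Token 4: literal('W'). Output: "GLZW"
Token 5: backref(off=1, len=2) (overlapping!). Copied 'WW' from pos 3. Output: "GLZWWW"
Token 6: backref(off=1, len=2) (overlapping!). Copied 'WW' from pos 5. Output: "GLZWWWWW"
Token 7: backref(off=7, len=1). Buffer before: "GLZWWWWW" (len 8)
  byte 1: read out[1]='L', append. Buffer now: "GLZWWWWWL"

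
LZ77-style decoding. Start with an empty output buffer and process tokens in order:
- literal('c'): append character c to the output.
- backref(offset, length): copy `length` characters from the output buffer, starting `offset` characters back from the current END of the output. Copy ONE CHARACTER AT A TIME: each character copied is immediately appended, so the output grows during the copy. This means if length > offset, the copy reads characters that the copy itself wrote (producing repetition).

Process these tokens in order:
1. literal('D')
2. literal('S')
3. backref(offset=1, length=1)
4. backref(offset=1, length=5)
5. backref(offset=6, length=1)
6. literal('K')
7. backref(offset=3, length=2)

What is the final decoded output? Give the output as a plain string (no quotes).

Token 1: literal('D'). Output: "D"
Token 2: literal('S'). Output: "DS"
Token 3: backref(off=1, len=1). Copied 'S' from pos 1. Output: "DSS"
Token 4: backref(off=1, len=5) (overlapping!). Copied 'SSSSS' from pos 2. Output: "DSSSSSSS"
Token 5: backref(off=6, len=1). Copied 'S' from pos 2. Output: "DSSSSSSSS"
Token 6: literal('K'). Output: "DSSSSSSSSK"
Token 7: backref(off=3, len=2). Copied 'SS' from pos 7. Output: "DSSSSSSSSKSS"

Answer: DSSSSSSSSKSS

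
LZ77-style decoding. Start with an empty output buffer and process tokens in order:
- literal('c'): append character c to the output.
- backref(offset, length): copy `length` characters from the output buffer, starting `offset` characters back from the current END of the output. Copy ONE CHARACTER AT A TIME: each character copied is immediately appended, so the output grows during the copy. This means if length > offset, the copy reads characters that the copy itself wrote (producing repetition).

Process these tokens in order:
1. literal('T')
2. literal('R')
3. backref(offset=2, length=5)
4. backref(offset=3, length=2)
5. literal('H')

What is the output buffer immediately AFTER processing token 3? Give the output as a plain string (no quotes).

Answer: TRTRTRT

Derivation:
Token 1: literal('T'). Output: "T"
Token 2: literal('R'). Output: "TR"
Token 3: backref(off=2, len=5) (overlapping!). Copied 'TRTRT' from pos 0. Output: "TRTRTRT"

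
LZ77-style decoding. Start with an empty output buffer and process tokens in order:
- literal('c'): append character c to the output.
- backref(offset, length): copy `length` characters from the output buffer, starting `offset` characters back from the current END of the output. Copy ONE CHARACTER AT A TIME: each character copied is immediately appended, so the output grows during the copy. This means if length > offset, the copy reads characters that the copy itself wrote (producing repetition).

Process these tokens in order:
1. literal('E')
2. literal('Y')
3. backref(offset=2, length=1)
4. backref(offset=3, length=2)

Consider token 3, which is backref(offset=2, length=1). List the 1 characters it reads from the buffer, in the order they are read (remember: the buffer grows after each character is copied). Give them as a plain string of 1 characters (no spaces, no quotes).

Token 1: literal('E'). Output: "E"
Token 2: literal('Y'). Output: "EY"
Token 3: backref(off=2, len=1). Buffer before: "EY" (len 2)
  byte 1: read out[0]='E', append. Buffer now: "EYE"

Answer: E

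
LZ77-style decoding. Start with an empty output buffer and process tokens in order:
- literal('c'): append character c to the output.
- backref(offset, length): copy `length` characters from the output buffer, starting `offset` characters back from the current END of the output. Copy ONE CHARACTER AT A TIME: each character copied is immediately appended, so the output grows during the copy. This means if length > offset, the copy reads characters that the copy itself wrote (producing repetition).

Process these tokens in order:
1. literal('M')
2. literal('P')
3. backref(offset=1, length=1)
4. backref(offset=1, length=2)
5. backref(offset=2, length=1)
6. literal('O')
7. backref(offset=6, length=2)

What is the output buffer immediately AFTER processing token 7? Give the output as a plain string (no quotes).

Answer: MPPPPPOPP

Derivation:
Token 1: literal('M'). Output: "M"
Token 2: literal('P'). Output: "MP"
Token 3: backref(off=1, len=1). Copied 'P' from pos 1. Output: "MPP"
Token 4: backref(off=1, len=2) (overlapping!). Copied 'PP' from pos 2. Output: "MPPPP"
Token 5: backref(off=2, len=1). Copied 'P' from pos 3. Output: "MPPPPP"
Token 6: literal('O'). Output: "MPPPPPO"
Token 7: backref(off=6, len=2). Copied 'PP' from pos 1. Output: "MPPPPPOPP"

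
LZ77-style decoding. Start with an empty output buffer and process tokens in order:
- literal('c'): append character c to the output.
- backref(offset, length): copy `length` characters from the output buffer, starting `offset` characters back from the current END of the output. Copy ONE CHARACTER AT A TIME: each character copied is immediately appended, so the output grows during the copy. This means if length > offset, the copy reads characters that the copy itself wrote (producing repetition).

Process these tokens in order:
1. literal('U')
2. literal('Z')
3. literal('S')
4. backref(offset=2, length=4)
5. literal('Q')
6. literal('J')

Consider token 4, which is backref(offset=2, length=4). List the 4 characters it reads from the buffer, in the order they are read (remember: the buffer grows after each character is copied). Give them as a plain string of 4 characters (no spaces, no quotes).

Token 1: literal('U'). Output: "U"
Token 2: literal('Z'). Output: "UZ"
Token 3: literal('S'). Output: "UZS"
Token 4: backref(off=2, len=4). Buffer before: "UZS" (len 3)
  byte 1: read out[1]='Z', append. Buffer now: "UZSZ"
  byte 2: read out[2]='S', append. Buffer now: "UZSZS"
  byte 3: read out[3]='Z', append. Buffer now: "UZSZSZ"
  byte 4: read out[4]='S', append. Buffer now: "UZSZSZS"

Answer: ZSZS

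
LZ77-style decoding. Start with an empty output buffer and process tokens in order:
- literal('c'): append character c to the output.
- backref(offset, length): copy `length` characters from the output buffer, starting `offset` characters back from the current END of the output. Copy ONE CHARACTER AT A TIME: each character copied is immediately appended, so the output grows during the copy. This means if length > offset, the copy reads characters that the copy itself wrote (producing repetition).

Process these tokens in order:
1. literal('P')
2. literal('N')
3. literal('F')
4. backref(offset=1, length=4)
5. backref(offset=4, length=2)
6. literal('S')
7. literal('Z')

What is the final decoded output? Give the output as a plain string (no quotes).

Token 1: literal('P'). Output: "P"
Token 2: literal('N'). Output: "PN"
Token 3: literal('F'). Output: "PNF"
Token 4: backref(off=1, len=4) (overlapping!). Copied 'FFFF' from pos 2. Output: "PNFFFFF"
Token 5: backref(off=4, len=2). Copied 'FF' from pos 3. Output: "PNFFFFFFF"
Token 6: literal('S'). Output: "PNFFFFFFFS"
Token 7: literal('Z'). Output: "PNFFFFFFFSZ"

Answer: PNFFFFFFFSZ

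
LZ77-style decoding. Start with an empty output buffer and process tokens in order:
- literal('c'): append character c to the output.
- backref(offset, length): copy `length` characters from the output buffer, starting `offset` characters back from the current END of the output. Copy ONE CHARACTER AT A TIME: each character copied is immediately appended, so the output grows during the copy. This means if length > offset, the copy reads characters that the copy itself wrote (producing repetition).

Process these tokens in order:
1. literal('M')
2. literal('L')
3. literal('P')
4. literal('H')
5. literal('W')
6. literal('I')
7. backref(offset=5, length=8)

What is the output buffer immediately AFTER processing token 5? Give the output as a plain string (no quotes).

Answer: MLPHW

Derivation:
Token 1: literal('M'). Output: "M"
Token 2: literal('L'). Output: "ML"
Token 3: literal('P'). Output: "MLP"
Token 4: literal('H'). Output: "MLPH"
Token 5: literal('W'). Output: "MLPHW"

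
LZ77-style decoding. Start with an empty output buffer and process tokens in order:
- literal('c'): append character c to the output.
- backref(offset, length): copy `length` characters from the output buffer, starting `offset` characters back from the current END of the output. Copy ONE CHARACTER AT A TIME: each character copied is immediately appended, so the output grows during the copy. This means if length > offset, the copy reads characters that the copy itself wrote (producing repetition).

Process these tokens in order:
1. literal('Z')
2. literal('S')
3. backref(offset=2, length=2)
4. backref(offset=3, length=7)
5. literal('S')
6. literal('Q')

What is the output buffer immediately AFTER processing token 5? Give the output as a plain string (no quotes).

Answer: ZSZSSZSSZSSS

Derivation:
Token 1: literal('Z'). Output: "Z"
Token 2: literal('S'). Output: "ZS"
Token 3: backref(off=2, len=2). Copied 'ZS' from pos 0. Output: "ZSZS"
Token 4: backref(off=3, len=7) (overlapping!). Copied 'SZSSZSS' from pos 1. Output: "ZSZSSZSSZSS"
Token 5: literal('S'). Output: "ZSZSSZSSZSSS"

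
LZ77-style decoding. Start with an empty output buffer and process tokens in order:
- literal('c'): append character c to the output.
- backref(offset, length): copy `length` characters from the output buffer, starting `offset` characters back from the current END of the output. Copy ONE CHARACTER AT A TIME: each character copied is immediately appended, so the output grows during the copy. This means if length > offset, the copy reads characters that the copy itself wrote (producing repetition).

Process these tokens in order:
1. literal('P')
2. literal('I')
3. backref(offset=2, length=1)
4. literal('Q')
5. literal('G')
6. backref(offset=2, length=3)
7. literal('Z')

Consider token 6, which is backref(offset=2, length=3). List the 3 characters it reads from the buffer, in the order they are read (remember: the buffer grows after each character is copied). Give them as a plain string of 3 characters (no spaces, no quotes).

Token 1: literal('P'). Output: "P"
Token 2: literal('I'). Output: "PI"
Token 3: backref(off=2, len=1). Copied 'P' from pos 0. Output: "PIP"
Token 4: literal('Q'). Output: "PIPQ"
Token 5: literal('G'). Output: "PIPQG"
Token 6: backref(off=2, len=3). Buffer before: "PIPQG" (len 5)
  byte 1: read out[3]='Q', append. Buffer now: "PIPQGQ"
  byte 2: read out[4]='G', append. Buffer now: "PIPQGQG"
  byte 3: read out[5]='Q', append. Buffer now: "PIPQGQGQ"

Answer: QGQ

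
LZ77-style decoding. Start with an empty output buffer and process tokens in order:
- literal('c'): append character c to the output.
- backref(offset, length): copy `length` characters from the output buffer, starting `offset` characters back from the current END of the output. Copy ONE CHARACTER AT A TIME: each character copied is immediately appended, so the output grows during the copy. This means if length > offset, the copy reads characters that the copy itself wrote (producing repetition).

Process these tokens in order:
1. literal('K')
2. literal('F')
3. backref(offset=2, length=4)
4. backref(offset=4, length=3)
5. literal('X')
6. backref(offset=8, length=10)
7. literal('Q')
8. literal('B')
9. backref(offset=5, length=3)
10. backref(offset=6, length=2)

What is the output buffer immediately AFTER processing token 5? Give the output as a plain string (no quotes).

Answer: KFKFKFKFKX

Derivation:
Token 1: literal('K'). Output: "K"
Token 2: literal('F'). Output: "KF"
Token 3: backref(off=2, len=4) (overlapping!). Copied 'KFKF' from pos 0. Output: "KFKFKF"
Token 4: backref(off=4, len=3). Copied 'KFK' from pos 2. Output: "KFKFKFKFK"
Token 5: literal('X'). Output: "KFKFKFKFKX"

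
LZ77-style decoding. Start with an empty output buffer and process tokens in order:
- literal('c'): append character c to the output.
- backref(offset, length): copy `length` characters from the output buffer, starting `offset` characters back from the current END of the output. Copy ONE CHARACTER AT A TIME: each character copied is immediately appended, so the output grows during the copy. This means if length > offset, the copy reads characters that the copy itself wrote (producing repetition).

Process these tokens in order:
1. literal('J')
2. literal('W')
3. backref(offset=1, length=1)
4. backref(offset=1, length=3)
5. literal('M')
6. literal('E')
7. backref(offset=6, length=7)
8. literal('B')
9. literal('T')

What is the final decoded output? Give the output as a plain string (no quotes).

Token 1: literal('J'). Output: "J"
Token 2: literal('W'). Output: "JW"
Token 3: backref(off=1, len=1). Copied 'W' from pos 1. Output: "JWW"
Token 4: backref(off=1, len=3) (overlapping!). Copied 'WWW' from pos 2. Output: "JWWWWW"
Token 5: literal('M'). Output: "JWWWWWM"
Token 6: literal('E'). Output: "JWWWWWME"
Token 7: backref(off=6, len=7) (overlapping!). Copied 'WWWWMEW' from pos 2. Output: "JWWWWWMEWWWWMEW"
Token 8: literal('B'). Output: "JWWWWWMEWWWWMEWB"
Token 9: literal('T'). Output: "JWWWWWMEWWWWMEWBT"

Answer: JWWWWWMEWWWWMEWBT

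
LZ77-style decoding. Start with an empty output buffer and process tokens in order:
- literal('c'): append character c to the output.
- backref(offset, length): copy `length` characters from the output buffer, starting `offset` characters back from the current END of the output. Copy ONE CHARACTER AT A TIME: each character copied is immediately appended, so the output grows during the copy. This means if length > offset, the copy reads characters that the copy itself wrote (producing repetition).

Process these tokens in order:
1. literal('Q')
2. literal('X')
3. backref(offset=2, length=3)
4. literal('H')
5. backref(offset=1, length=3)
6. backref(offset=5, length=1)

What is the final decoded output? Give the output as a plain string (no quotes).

Token 1: literal('Q'). Output: "Q"
Token 2: literal('X'). Output: "QX"
Token 3: backref(off=2, len=3) (overlapping!). Copied 'QXQ' from pos 0. Output: "QXQXQ"
Token 4: literal('H'). Output: "QXQXQH"
Token 5: backref(off=1, len=3) (overlapping!). Copied 'HHH' from pos 5. Output: "QXQXQHHHH"
Token 6: backref(off=5, len=1). Copied 'Q' from pos 4. Output: "QXQXQHHHHQ"

Answer: QXQXQHHHHQ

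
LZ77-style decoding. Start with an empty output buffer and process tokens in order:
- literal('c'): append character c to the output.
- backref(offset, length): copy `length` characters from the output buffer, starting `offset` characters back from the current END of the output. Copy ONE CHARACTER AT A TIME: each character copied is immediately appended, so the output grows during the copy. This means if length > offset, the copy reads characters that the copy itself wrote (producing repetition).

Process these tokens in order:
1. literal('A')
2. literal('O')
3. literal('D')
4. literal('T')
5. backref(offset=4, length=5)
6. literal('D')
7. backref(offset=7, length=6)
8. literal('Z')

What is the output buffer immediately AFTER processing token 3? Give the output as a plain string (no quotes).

Token 1: literal('A'). Output: "A"
Token 2: literal('O'). Output: "AO"
Token 3: literal('D'). Output: "AOD"

Answer: AOD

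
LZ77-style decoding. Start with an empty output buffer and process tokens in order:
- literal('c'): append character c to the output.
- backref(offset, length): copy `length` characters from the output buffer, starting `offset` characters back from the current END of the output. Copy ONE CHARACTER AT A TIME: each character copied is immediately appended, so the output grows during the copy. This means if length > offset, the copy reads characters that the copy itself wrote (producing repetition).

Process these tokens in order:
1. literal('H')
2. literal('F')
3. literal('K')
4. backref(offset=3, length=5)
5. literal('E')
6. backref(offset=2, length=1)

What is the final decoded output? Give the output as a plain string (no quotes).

Token 1: literal('H'). Output: "H"
Token 2: literal('F'). Output: "HF"
Token 3: literal('K'). Output: "HFK"
Token 4: backref(off=3, len=5) (overlapping!). Copied 'HFKHF' from pos 0. Output: "HFKHFKHF"
Token 5: literal('E'). Output: "HFKHFKHFE"
Token 6: backref(off=2, len=1). Copied 'F' from pos 7. Output: "HFKHFKHFEF"

Answer: HFKHFKHFEF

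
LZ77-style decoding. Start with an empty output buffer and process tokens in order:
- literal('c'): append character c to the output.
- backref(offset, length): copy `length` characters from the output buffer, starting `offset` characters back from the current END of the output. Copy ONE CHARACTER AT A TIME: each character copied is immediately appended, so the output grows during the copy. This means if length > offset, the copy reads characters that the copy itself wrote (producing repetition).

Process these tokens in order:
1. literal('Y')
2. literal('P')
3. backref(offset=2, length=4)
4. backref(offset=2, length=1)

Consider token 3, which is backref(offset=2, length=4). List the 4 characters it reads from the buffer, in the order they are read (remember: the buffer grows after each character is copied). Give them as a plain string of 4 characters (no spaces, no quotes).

Answer: YPYP

Derivation:
Token 1: literal('Y'). Output: "Y"
Token 2: literal('P'). Output: "YP"
Token 3: backref(off=2, len=4). Buffer before: "YP" (len 2)
  byte 1: read out[0]='Y', append. Buffer now: "YPY"
  byte 2: read out[1]='P', append. Buffer now: "YPYP"
  byte 3: read out[2]='Y', append. Buffer now: "YPYPY"
  byte 4: read out[3]='P', append. Buffer now: "YPYPYP"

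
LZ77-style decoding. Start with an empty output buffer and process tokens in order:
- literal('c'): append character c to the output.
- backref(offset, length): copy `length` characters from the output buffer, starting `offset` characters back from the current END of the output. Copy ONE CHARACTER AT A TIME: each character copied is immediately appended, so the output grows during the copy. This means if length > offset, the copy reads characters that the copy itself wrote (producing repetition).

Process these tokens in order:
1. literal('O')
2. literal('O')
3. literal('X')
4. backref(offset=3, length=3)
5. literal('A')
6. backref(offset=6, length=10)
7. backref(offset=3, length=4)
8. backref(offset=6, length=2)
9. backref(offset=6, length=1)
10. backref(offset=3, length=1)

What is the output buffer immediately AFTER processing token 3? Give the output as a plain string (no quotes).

Answer: OOX

Derivation:
Token 1: literal('O'). Output: "O"
Token 2: literal('O'). Output: "OO"
Token 3: literal('X'). Output: "OOX"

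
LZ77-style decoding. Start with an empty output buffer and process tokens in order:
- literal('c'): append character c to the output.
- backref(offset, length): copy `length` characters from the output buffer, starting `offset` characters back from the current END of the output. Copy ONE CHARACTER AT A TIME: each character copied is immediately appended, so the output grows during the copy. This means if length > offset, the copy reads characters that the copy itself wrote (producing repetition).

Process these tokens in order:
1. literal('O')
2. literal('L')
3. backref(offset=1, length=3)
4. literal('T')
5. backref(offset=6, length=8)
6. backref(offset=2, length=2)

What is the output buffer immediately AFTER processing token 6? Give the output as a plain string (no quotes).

Token 1: literal('O'). Output: "O"
Token 2: literal('L'). Output: "OL"
Token 3: backref(off=1, len=3) (overlapping!). Copied 'LLL' from pos 1. Output: "OLLLL"
Token 4: literal('T'). Output: "OLLLLT"
Token 5: backref(off=6, len=8) (overlapping!). Copied 'OLLLLTOL' from pos 0. Output: "OLLLLTOLLLLTOL"
Token 6: backref(off=2, len=2). Copied 'OL' from pos 12. Output: "OLLLLTOLLLLTOLOL"

Answer: OLLLLTOLLLLTOLOL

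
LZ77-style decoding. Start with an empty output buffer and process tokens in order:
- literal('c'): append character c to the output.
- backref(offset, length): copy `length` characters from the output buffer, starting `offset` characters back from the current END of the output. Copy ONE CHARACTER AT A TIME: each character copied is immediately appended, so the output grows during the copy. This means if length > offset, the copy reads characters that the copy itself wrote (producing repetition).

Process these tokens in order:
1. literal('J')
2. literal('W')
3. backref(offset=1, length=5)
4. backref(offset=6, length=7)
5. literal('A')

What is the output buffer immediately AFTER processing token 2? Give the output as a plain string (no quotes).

Answer: JW

Derivation:
Token 1: literal('J'). Output: "J"
Token 2: literal('W'). Output: "JW"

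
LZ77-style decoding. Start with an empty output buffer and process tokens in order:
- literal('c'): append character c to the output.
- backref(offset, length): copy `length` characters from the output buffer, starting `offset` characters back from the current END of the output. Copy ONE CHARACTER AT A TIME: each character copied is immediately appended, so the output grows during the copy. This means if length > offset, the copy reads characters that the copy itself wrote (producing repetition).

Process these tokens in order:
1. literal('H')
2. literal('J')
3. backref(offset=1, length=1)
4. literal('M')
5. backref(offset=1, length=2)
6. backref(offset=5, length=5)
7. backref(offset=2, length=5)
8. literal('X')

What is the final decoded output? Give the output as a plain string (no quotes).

Token 1: literal('H'). Output: "H"
Token 2: literal('J'). Output: "HJ"
Token 3: backref(off=1, len=1). Copied 'J' from pos 1. Output: "HJJ"
Token 4: literal('M'). Output: "HJJM"
Token 5: backref(off=1, len=2) (overlapping!). Copied 'MM' from pos 3. Output: "HJJMMM"
Token 6: backref(off=5, len=5). Copied 'JJMMM' from pos 1. Output: "HJJMMMJJMMM"
Token 7: backref(off=2, len=5) (overlapping!). Copied 'MMMMM' from pos 9. Output: "HJJMMMJJMMMMMMMM"
Token 8: literal('X'). Output: "HJJMMMJJMMMMMMMMX"

Answer: HJJMMMJJMMMMMMMMX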